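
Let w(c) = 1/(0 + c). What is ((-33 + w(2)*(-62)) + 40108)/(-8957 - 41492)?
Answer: -40044/50449 ≈ -0.79375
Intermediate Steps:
w(c) = 1/c
((-33 + w(2)*(-62)) + 40108)/(-8957 - 41492) = ((-33 - 62/2) + 40108)/(-8957 - 41492) = ((-33 + (1/2)*(-62)) + 40108)/(-50449) = ((-33 - 31) + 40108)*(-1/50449) = (-64 + 40108)*(-1/50449) = 40044*(-1/50449) = -40044/50449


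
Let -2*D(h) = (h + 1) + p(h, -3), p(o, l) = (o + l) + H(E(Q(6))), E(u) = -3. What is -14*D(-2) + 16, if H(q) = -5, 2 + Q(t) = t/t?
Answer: -61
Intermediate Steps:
Q(t) = -1 (Q(t) = -2 + t/t = -2 + 1 = -1)
p(o, l) = -5 + l + o (p(o, l) = (o + l) - 5 = (l + o) - 5 = -5 + l + o)
D(h) = 7/2 - h (D(h) = -((h + 1) + (-5 - 3 + h))/2 = -((1 + h) + (-8 + h))/2 = -(-7 + 2*h)/2 = 7/2 - h)
-14*D(-2) + 16 = -14*(7/2 - 1*(-2)) + 16 = -14*(7/2 + 2) + 16 = -14*11/2 + 16 = -77 + 16 = -61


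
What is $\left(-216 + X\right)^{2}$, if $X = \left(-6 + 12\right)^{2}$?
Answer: $32400$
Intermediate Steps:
$X = 36$ ($X = 6^{2} = 36$)
$\left(-216 + X\right)^{2} = \left(-216 + 36\right)^{2} = \left(-180\right)^{2} = 32400$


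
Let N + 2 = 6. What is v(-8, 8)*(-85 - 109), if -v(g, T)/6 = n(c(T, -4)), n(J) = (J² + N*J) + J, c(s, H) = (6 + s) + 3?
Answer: 435336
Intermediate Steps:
N = 4 (N = -2 + 6 = 4)
c(s, H) = 9 + s
n(J) = J² + 5*J (n(J) = (J² + 4*J) + J = J² + 5*J)
v(g, T) = -6*(9 + T)*(14 + T) (v(g, T) = -6*(9 + T)*(5 + (9 + T)) = -6*(9 + T)*(14 + T))
v(-8, 8)*(-85 - 109) = (-6*(9 + 8)*(14 + 8))*(-85 - 109) = -6*17*22*(-194) = -2244*(-194) = 435336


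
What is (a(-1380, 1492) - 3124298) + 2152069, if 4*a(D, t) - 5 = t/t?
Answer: -1944455/2 ≈ -9.7223e+5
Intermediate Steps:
a(D, t) = 3/2 (a(D, t) = 5/4 + (t/t)/4 = 5/4 + (¼)*1 = 5/4 + ¼ = 3/2)
(a(-1380, 1492) - 3124298) + 2152069 = (3/2 - 3124298) + 2152069 = -6248593/2 + 2152069 = -1944455/2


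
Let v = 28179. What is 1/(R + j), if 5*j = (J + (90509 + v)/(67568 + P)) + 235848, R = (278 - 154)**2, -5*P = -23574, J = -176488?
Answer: 180707/4923963680 ≈ 3.6700e-5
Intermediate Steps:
P = 23574/5 (P = -1/5*(-23574) = 23574/5 ≈ 4714.8)
R = 15376 (R = 124**2 = 15376)
j = 2145412848/180707 (j = ((-176488 + (90509 + 28179)/(67568 + 23574/5)) + 235848)/5 = ((-176488 + 118688/(361414/5)) + 235848)/5 = ((-176488 + 118688*(5/361414)) + 235848)/5 = ((-176488 + 296720/180707) + 235848)/5 = (-31892320296/180707 + 235848)/5 = (1/5)*(10727064240/180707) = 2145412848/180707 ≈ 11872.)
1/(R + j) = 1/(15376 + 2145412848/180707) = 1/(4923963680/180707) = 180707/4923963680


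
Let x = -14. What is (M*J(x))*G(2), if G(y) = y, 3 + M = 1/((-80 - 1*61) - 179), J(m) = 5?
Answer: -961/32 ≈ -30.031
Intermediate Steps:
M = -961/320 (M = -3 + 1/((-80 - 1*61) - 179) = -3 + 1/((-80 - 61) - 179) = -3 + 1/(-141 - 179) = -3 + 1/(-320) = -3 - 1/320 = -961/320 ≈ -3.0031)
(M*J(x))*G(2) = -961/320*5*2 = -961/64*2 = -961/32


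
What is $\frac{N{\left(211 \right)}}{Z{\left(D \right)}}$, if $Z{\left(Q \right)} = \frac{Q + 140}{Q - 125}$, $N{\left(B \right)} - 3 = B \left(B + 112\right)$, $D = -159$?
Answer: $\frac{19356304}{19} \approx 1.0188 \cdot 10^{6}$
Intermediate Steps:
$N{\left(B \right)} = 3 + B \left(112 + B\right)$ ($N{\left(B \right)} = 3 + B \left(B + 112\right) = 3 + B \left(112 + B\right)$)
$Z{\left(Q \right)} = \frac{140 + Q}{-125 + Q}$
$\frac{N{\left(211 \right)}}{Z{\left(D \right)}} = \frac{3 + 211^{2} + 112 \cdot 211}{\frac{1}{-125 - 159} \left(140 - 159\right)} = \frac{3 + 44521 + 23632}{\frac{1}{-284} \left(-19\right)} = \frac{68156}{\left(- \frac{1}{284}\right) \left(-19\right)} = \frac{68156}{\frac{19}{284}} = 68156 \cdot \frac{284}{19} = \frac{19356304}{19}$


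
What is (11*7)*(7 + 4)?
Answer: 847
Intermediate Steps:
(11*7)*(7 + 4) = 77*11 = 847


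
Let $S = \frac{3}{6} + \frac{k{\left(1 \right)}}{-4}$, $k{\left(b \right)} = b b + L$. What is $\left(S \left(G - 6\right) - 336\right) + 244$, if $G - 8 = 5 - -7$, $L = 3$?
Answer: $-99$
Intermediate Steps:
$k{\left(b \right)} = 3 + b^{2}$ ($k{\left(b \right)} = b b + 3 = b^{2} + 3 = 3 + b^{2}$)
$G = 20$ ($G = 8 + \left(5 - -7\right) = 8 + \left(5 + 7\right) = 8 + 12 = 20$)
$S = - \frac{1}{2}$ ($S = \frac{3}{6} + \frac{3 + 1^{2}}{-4} = 3 \cdot \frac{1}{6} + \left(3 + 1\right) \left(- \frac{1}{4}\right) = \frac{1}{2} + 4 \left(- \frac{1}{4}\right) = \frac{1}{2} - 1 = - \frac{1}{2} \approx -0.5$)
$\left(S \left(G - 6\right) - 336\right) + 244 = \left(- \frac{20 - 6}{2} - 336\right) + 244 = \left(\left(- \frac{1}{2}\right) 14 - 336\right) + 244 = \left(-7 - 336\right) + 244 = -343 + 244 = -99$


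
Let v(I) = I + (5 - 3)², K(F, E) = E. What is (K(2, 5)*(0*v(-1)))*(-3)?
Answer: 0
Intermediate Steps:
v(I) = 4 + I (v(I) = I + 2² = I + 4 = 4 + I)
(K(2, 5)*(0*v(-1)))*(-3) = (5*(0*(4 - 1)))*(-3) = (5*(0*3))*(-3) = (5*0)*(-3) = 0*(-3) = 0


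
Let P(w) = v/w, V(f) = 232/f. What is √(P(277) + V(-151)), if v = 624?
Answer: 2*√313284230/41827 ≈ 0.84634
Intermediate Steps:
P(w) = 624/w
√(P(277) + V(-151)) = √(624/277 + 232/(-151)) = √(624*(1/277) + 232*(-1/151)) = √(624/277 - 232/151) = √(29960/41827) = 2*√313284230/41827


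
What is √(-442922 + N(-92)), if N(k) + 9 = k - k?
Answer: I*√442931 ≈ 665.53*I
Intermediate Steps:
N(k) = -9 (N(k) = -9 + (k - k) = -9 + 0 = -9)
√(-442922 + N(-92)) = √(-442922 - 9) = √(-442931) = I*√442931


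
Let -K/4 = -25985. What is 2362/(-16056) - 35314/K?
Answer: -101563483/208607580 ≈ -0.48686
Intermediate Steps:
K = 103940 (K = -4*(-25985) = 103940)
2362/(-16056) - 35314/K = 2362/(-16056) - 35314/103940 = 2362*(-1/16056) - 35314*1/103940 = -1181/8028 - 17657/51970 = -101563483/208607580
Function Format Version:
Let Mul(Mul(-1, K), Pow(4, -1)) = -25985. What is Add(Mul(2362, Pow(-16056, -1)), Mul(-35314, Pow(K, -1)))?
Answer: Rational(-101563483, 208607580) ≈ -0.48686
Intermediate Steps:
K = 103940 (K = Mul(-4, -25985) = 103940)
Add(Mul(2362, Pow(-16056, -1)), Mul(-35314, Pow(K, -1))) = Add(Mul(2362, Pow(-16056, -1)), Mul(-35314, Pow(103940, -1))) = Add(Mul(2362, Rational(-1, 16056)), Mul(-35314, Rational(1, 103940))) = Add(Rational(-1181, 8028), Rational(-17657, 51970)) = Rational(-101563483, 208607580)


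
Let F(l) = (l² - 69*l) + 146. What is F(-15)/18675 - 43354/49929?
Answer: -246478592/310808025 ≈ -0.79303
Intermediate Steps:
F(l) = 146 + l² - 69*l
F(-15)/18675 - 43354/49929 = (146 + (-15)² - 69*(-15))/18675 - 43354/49929 = (146 + 225 + 1035)*(1/18675) - 43354*1/49929 = 1406*(1/18675) - 43354/49929 = 1406/18675 - 43354/49929 = -246478592/310808025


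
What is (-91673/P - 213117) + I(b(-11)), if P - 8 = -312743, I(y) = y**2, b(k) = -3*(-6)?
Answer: -66547727182/312735 ≈ -2.1279e+5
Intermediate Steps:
b(k) = 18
P = -312735 (P = 8 - 312743 = -312735)
(-91673/P - 213117) + I(b(-11)) = (-91673/(-312735) - 213117) + 18**2 = (-91673*(-1/312735) - 213117) + 324 = (91673/312735 - 213117) + 324 = -66649053322/312735 + 324 = -66547727182/312735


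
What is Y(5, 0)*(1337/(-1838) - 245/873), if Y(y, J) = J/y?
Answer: 0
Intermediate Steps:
Y(5, 0)*(1337/(-1838) - 245/873) = (0/5)*(1337/(-1838) - 245/873) = (0*(⅕))*(1337*(-1/1838) - 245*1/873) = 0*(-1337/1838 - 245/873) = 0*(-1617511/1604574) = 0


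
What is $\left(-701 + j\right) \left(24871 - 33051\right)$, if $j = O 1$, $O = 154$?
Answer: $4474460$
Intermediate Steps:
$j = 154$ ($j = 154 \cdot 1 = 154$)
$\left(-701 + j\right) \left(24871 - 33051\right) = \left(-701 + 154\right) \left(24871 - 33051\right) = \left(-547\right) \left(-8180\right) = 4474460$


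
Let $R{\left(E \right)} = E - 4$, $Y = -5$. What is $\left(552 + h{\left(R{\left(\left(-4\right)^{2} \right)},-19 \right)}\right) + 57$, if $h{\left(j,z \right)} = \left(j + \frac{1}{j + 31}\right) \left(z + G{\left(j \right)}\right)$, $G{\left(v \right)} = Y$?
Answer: $\frac{13779}{43} \approx 320.44$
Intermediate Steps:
$G{\left(v \right)} = -5$
$R{\left(E \right)} = -4 + E$ ($R{\left(E \right)} = E - 4 = -4 + E$)
$h{\left(j,z \right)} = \left(-5 + z\right) \left(j + \frac{1}{31 + j}\right)$ ($h{\left(j,z \right)} = \left(j + \frac{1}{j + 31}\right) \left(z - 5\right) = \left(j + \frac{1}{31 + j}\right) \left(-5 + z\right) = \left(-5 + z\right) \left(j + \frac{1}{31 + j}\right)$)
$\left(552 + h{\left(R{\left(\left(-4\right)^{2} \right)},-19 \right)}\right) + 57 = \left(552 + \frac{-5 - 19 - 155 \left(-4 + \left(-4\right)^{2}\right) - 5 \left(-4 + \left(-4\right)^{2}\right)^{2} - 19 \left(-4 + \left(-4\right)^{2}\right)^{2} + 31 \left(-4 + \left(-4\right)^{2}\right) \left(-19\right)}{31 - \left(4 - \left(-4\right)^{2}\right)}\right) + 57 = \left(552 + \frac{-5 - 19 - 155 \left(-4 + 16\right) - 5 \left(-4 + 16\right)^{2} - 19 \left(-4 + 16\right)^{2} + 31 \left(-4 + 16\right) \left(-19\right)}{31 + \left(-4 + 16\right)}\right) + 57 = \left(552 + \frac{-5 - 19 - 1860 - 5 \cdot 12^{2} - 19 \cdot 12^{2} + 31 \cdot 12 \left(-19\right)}{31 + 12}\right) + 57 = \left(552 + \frac{-5 - 19 - 1860 - 720 - 2736 - 7068}{43}\right) + 57 = \left(552 + \frac{1}{43} \left(-12408\right)\right) + 57 = \left(552 - \frac{12408}{43}\right) + 57 = \frac{11328}{43} + 57 = \frac{13779}{43}$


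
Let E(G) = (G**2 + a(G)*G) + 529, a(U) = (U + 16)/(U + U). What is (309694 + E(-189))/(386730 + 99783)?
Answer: 18695/26298 ≈ 0.71089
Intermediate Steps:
a(U) = (16 + U)/(2*U) (a(U) = (16 + U)/((2*U)) = (16 + U)*(1/(2*U)) = (16 + U)/(2*U))
E(G) = 537 + G**2 + G/2 (E(G) = (G**2 + ((16 + G)/(2*G))*G) + 529 = (G**2 + (8 + G/2)) + 529 = (8 + G**2 + G/2) + 529 = 537 + G**2 + G/2)
(309694 + E(-189))/(386730 + 99783) = (309694 + (537 + (-189)**2 + (1/2)*(-189)))/(386730 + 99783) = (309694 + (537 + 35721 - 189/2))/486513 = (309694 + 72327/2)*(1/486513) = (691715/2)*(1/486513) = 18695/26298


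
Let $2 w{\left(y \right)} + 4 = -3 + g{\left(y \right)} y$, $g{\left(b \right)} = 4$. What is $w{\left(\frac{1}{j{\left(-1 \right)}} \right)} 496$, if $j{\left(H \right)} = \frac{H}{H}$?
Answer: $-744$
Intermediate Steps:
$j{\left(H \right)} = 1$
$w{\left(y \right)} = - \frac{7}{2} + 2 y$ ($w{\left(y \right)} = -2 + \frac{-3 + 4 y}{2} = -2 + \left(- \frac{3}{2} + 2 y\right) = - \frac{7}{2} + 2 y$)
$w{\left(\frac{1}{j{\left(-1 \right)}} \right)} 496 = \left(- \frac{7}{2} + \frac{2}{1}\right) 496 = \left(- \frac{7}{2} + 2 \cdot 1\right) 496 = \left(- \frac{7}{2} + 2\right) 496 = \left(- \frac{3}{2}\right) 496 = -744$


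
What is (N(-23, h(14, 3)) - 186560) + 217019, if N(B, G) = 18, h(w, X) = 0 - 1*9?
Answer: 30477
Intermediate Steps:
h(w, X) = -9 (h(w, X) = 0 - 9 = -9)
(N(-23, h(14, 3)) - 186560) + 217019 = (18 - 186560) + 217019 = -186542 + 217019 = 30477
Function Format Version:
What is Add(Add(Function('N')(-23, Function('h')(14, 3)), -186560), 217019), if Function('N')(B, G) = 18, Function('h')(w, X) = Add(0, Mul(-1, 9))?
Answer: 30477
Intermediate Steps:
Function('h')(w, X) = -9 (Function('h')(w, X) = Add(0, -9) = -9)
Add(Add(Function('N')(-23, Function('h')(14, 3)), -186560), 217019) = Add(Add(18, -186560), 217019) = Add(-186542, 217019) = 30477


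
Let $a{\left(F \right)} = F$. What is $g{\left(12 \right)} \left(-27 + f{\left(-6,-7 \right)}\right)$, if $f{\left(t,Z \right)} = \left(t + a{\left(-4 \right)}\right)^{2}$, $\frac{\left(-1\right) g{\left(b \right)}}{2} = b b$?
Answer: $-21024$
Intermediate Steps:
$g{\left(b \right)} = - 2 b^{2}$ ($g{\left(b \right)} = - 2 b b = - 2 b^{2}$)
$f{\left(t,Z \right)} = \left(-4 + t\right)^{2}$ ($f{\left(t,Z \right)} = \left(t - 4\right)^{2} = \left(-4 + t\right)^{2}$)
$g{\left(12 \right)} \left(-27 + f{\left(-6,-7 \right)}\right) = - 2 \cdot 12^{2} \left(-27 + \left(-4 - 6\right)^{2}\right) = \left(-2\right) 144 \left(-27 + \left(-10\right)^{2}\right) = - 288 \left(-27 + 100\right) = \left(-288\right) 73 = -21024$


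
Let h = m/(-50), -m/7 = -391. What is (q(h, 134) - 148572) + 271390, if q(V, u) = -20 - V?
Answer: 6142637/50 ≈ 1.2285e+5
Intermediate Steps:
m = 2737 (m = -7*(-391) = 2737)
h = -2737/50 (h = 2737/(-50) = 2737*(-1/50) = -2737/50 ≈ -54.740)
(q(h, 134) - 148572) + 271390 = ((-20 - 1*(-2737/50)) - 148572) + 271390 = ((-20 + 2737/50) - 148572) + 271390 = (1737/50 - 148572) + 271390 = -7426863/50 + 271390 = 6142637/50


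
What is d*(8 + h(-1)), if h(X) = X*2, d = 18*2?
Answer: 216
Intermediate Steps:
d = 36
h(X) = 2*X
d*(8 + h(-1)) = 36*(8 + 2*(-1)) = 36*(8 - 2) = 36*6 = 216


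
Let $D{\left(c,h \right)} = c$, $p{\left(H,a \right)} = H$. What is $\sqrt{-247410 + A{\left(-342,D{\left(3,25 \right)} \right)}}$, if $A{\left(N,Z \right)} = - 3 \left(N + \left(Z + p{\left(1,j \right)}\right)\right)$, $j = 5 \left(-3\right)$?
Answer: $2 i \sqrt{61599} \approx 496.38 i$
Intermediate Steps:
$j = -15$
$A{\left(N,Z \right)} = -3 - 3 N - 3 Z$ ($A{\left(N,Z \right)} = - 3 \left(N + \left(Z + 1\right)\right) = - 3 \left(N + \left(1 + Z\right)\right) = - 3 \left(1 + N + Z\right) = -3 - 3 N - 3 Z$)
$\sqrt{-247410 + A{\left(-342,D{\left(3,25 \right)} \right)}} = \sqrt{-247410 - -1014} = \sqrt{-247410 + 1014} = \sqrt{-246396} = 2 i \sqrt{61599}$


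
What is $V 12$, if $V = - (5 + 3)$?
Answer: $-96$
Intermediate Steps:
$V = -8$ ($V = \left(-1\right) 8 = -8$)
$V 12 = \left(-8\right) 12 = -96$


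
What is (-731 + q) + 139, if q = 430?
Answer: -162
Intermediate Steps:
(-731 + q) + 139 = (-731 + 430) + 139 = -301 + 139 = -162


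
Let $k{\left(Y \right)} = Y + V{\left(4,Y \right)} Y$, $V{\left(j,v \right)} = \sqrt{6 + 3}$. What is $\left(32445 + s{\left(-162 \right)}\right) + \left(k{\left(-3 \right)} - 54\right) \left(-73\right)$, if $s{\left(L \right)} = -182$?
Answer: $37081$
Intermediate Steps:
$V{\left(j,v \right)} = 3$ ($V{\left(j,v \right)} = \sqrt{9} = 3$)
$k{\left(Y \right)} = 4 Y$ ($k{\left(Y \right)} = Y + 3 Y = 4 Y$)
$\left(32445 + s{\left(-162 \right)}\right) + \left(k{\left(-3 \right)} - 54\right) \left(-73\right) = \left(32445 - 182\right) + \left(4 \left(-3\right) - 54\right) \left(-73\right) = 32263 + \left(-12 - 54\right) \left(-73\right) = 32263 - -4818 = 32263 + 4818 = 37081$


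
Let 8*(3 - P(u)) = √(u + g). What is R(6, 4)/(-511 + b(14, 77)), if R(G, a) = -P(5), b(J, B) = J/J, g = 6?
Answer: 1/170 - √11/4080 ≈ 0.0050695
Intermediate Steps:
b(J, B) = 1
P(u) = 3 - √(6 + u)/8 (P(u) = 3 - √(u + 6)/8 = 3 - √(6 + u)/8)
R(G, a) = -3 + √11/8 (R(G, a) = -(3 - √(6 + 5)/8) = -(3 - √11/8) = -3 + √11/8)
R(6, 4)/(-511 + b(14, 77)) = (-3 + √11/8)/(-511 + 1) = (-3 + √11/8)/(-510) = -(-3 + √11/8)/510 = 1/170 - √11/4080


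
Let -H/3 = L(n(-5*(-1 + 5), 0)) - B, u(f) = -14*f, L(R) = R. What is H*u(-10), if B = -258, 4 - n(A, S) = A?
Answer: -118440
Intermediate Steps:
n(A, S) = 4 - A
H = -846 (H = -3*((4 - (-5)*(-1 + 5)) - 1*(-258)) = -3*((4 - (-5)*4) + 258) = -3*((4 - 1*(-20)) + 258) = -3*((4 + 20) + 258) = -3*(24 + 258) = -3*282 = -846)
H*u(-10) = -(-11844)*(-10) = -846*140 = -118440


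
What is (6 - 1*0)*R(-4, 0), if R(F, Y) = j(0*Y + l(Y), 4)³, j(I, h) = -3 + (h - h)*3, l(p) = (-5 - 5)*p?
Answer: -162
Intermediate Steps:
l(p) = -10*p
j(I, h) = -3 (j(I, h) = -3 + 0*3 = -3 + 0 = -3)
R(F, Y) = -27 (R(F, Y) = (-3)³ = -27)
(6 - 1*0)*R(-4, 0) = (6 - 1*0)*(-27) = (6 + 0)*(-27) = 6*(-27) = -162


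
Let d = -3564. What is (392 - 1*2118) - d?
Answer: 1838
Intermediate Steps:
(392 - 1*2118) - d = (392 - 1*2118) - 1*(-3564) = (392 - 2118) + 3564 = -1726 + 3564 = 1838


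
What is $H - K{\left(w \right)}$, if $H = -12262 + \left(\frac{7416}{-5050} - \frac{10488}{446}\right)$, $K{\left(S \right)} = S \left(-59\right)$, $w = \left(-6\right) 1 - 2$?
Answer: $- \frac{7184265034}{563075} \approx -12759.0$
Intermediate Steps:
$w = -8$ ($w = -6 - 2 = -8$)
$K{\left(S \right)} = - 59 S$
$H = - \frac{6918493634}{563075}$ ($H = -12262 + \left(7416 \left(- \frac{1}{5050}\right) - \frac{5244}{223}\right) = -12262 - \frac{14067984}{563075} = - \frac{6918493634}{563075} \approx -12287.0$)
$H - K{\left(w \right)} = - \frac{6918493634}{563075} - \left(-59\right) \left(-8\right) = - \frac{6918493634}{563075} - 472 = - \frac{7184265034}{563075}$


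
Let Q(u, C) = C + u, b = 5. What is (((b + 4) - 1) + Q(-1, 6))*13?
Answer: 169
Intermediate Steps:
(((b + 4) - 1) + Q(-1, 6))*13 = (((5 + 4) - 1) + (6 - 1))*13 = ((9 - 1) + 5)*13 = (8 + 5)*13 = 13*13 = 169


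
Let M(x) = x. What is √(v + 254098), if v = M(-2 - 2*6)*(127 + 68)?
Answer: 2*√62842 ≈ 501.37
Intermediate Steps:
v = -2730 (v = (-2 - 2*6)*(127 + 68) = (-2 - 12)*195 = -14*195 = -2730)
√(v + 254098) = √(-2730 + 254098) = √251368 = 2*√62842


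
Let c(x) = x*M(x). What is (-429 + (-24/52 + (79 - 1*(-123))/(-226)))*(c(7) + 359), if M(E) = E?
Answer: -257934336/1469 ≈ -1.7559e+5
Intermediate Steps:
c(x) = x**2 (c(x) = x*x = x**2)
(-429 + (-24/52 + (79 - 1*(-123))/(-226)))*(c(7) + 359) = (-429 + (-24/52 + (79 - 1*(-123))/(-226)))*(7**2 + 359) = (-429 + (-24*1/52 + (79 + 123)*(-1/226)))*(49 + 359) = (-429 + (-6/13 + 202*(-1/226)))*408 = (-429 + (-6/13 - 101/113))*408 = (-429 - 1991/1469)*408 = -632192/1469*408 = -257934336/1469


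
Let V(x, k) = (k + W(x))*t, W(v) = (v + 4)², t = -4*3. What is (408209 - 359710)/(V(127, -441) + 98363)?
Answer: -48499/102277 ≈ -0.47419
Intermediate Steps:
t = -12
W(v) = (4 + v)²
V(x, k) = -12*k - 12*(4 + x)² (V(x, k) = (k + (4 + x)²)*(-12) = -12*k - 12*(4 + x)²)
(408209 - 359710)/(V(127, -441) + 98363) = (408209 - 359710)/((-12*(-441) - 12*(4 + 127)²) + 98363) = 48499/((5292 - 12*131²) + 98363) = 48499/((5292 - 12*17161) + 98363) = 48499/((5292 - 205932) + 98363) = 48499/(-200640 + 98363) = 48499/(-102277) = 48499*(-1/102277) = -48499/102277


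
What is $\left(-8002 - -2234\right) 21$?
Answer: $-121128$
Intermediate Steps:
$\left(-8002 - -2234\right) 21 = \left(-8002 + 2234\right) 21 = \left(-5768\right) 21 = -121128$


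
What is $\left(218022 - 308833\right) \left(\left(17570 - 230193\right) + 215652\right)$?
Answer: $-275066519$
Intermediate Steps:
$\left(218022 - 308833\right) \left(\left(17570 - 230193\right) + 215652\right) = - 90811 \left(\left(17570 - 230193\right) + 215652\right) = - 90811 \left(-212623 + 215652\right) = \left(-90811\right) 3029 = -275066519$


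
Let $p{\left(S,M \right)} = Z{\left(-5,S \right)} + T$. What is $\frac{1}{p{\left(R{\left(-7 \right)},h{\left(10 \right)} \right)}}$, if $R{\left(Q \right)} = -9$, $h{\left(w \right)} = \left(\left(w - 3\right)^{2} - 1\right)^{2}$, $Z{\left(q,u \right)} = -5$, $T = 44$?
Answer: $\frac{1}{39} \approx 0.025641$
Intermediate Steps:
$h{\left(w \right)} = \left(-1 + \left(-3 + w\right)^{2}\right)^{2}$ ($h{\left(w \right)} = \left(\left(-3 + w\right)^{2} - 1\right)^{2} = \left(-1 + \left(-3 + w\right)^{2}\right)^{2}$)
$p{\left(S,M \right)} = 39$ ($p{\left(S,M \right)} = -5 + 44 = 39$)
$\frac{1}{p{\left(R{\left(-7 \right)},h{\left(10 \right)} \right)}} = \frac{1}{39}$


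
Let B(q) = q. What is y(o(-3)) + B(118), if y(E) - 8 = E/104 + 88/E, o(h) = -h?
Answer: 48473/312 ≈ 155.36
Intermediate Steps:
y(E) = 8 + 88/E + E/104 (y(E) = 8 + (E/104 + 88/E) = 8 + (88/E + E/104) = 8 + 88/E + E/104)
y(o(-3)) + B(118) = (8 + 88/((-1*(-3))) + (-1*(-3))/104) + 118 = (8 + 88/3 + (1/104)*3) + 118 = (8 + 88*(⅓) + 3/104) + 118 = (8 + 88/3 + 3/104) + 118 = 11657/312 + 118 = 48473/312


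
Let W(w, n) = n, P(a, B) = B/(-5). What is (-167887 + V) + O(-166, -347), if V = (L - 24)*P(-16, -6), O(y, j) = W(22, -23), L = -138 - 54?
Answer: -840846/5 ≈ -1.6817e+5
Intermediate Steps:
P(a, B) = -B/5 (P(a, B) = B*(-1/5) = -B/5)
L = -192
O(y, j) = -23
V = -1296/5 (V = (-192 - 24)*(-1/5*(-6)) = -216*6/5 = -1296/5 ≈ -259.20)
(-167887 + V) + O(-166, -347) = (-167887 - 1296/5) - 23 = -840731/5 - 23 = -840846/5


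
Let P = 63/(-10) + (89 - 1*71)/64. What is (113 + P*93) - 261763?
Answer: -41953559/160 ≈ -2.6221e+5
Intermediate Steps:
P = -963/160 (P = 63*(-⅒) + (89 - 71)*(1/64) = -63/10 + 18*(1/64) = -63/10 + 9/32 = -963/160 ≈ -6.0188)
(113 + P*93) - 261763 = (113 - 963/160*93) - 261763 = (113 - 89559/160) - 261763 = -71479/160 - 261763 = -41953559/160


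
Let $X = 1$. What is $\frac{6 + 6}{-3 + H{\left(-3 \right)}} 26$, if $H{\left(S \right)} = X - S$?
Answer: $312$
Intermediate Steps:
$H{\left(S \right)} = 1 - S$
$\frac{6 + 6}{-3 + H{\left(-3 \right)}} 26 = \frac{6 + 6}{-3 + \left(1 - -3\right)} 26 = \frac{12}{-3 + \left(1 + 3\right)} 26 = \frac{12}{-3 + 4} \cdot 26 = \frac{12}{1} \cdot 26 = 12 \cdot 1 \cdot 26 = 12 \cdot 26 = 312$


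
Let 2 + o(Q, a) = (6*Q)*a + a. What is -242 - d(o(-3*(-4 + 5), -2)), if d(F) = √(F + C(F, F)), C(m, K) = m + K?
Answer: -242 - 4*√6 ≈ -251.80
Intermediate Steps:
C(m, K) = K + m
o(Q, a) = -2 + a + 6*Q*a (o(Q, a) = -2 + ((6*Q)*a + a) = -2 + (6*Q*a + a) = -2 + (a + 6*Q*a) = -2 + a + 6*Q*a)
d(F) = √3*√F (d(F) = √(F + (F + F)) = √(F + 2*F) = √(3*F) = √3*√F)
-242 - d(o(-3*(-4 + 5), -2)) = -242 - √3*√(-2 - 2 + 6*(-3*(-4 + 5))*(-2)) = -242 - √3*√(-2 - 2 + 6*(-3*1)*(-2)) = -242 - √3*√(-2 - 2 + 6*(-3)*(-2)) = -242 - √3*√(-2 - 2 + 36) = -242 - √3*√32 = -242 - √3*4*√2 = -242 - 4*√6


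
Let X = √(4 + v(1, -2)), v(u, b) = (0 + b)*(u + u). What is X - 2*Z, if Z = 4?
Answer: -8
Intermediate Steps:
v(u, b) = 2*b*u (v(u, b) = b*(2*u) = 2*b*u)
X = 0 (X = √(4 + 2*(-2)*1) = √(4 - 4) = √0 = 0)
X - 2*Z = 0 - 8 = -8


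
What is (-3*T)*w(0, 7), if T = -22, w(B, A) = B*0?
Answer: 0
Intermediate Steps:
w(B, A) = 0
(-3*T)*w(0, 7) = -3*(-22)*0 = 66*0 = 0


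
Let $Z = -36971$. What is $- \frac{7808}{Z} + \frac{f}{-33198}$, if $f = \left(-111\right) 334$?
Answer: $\frac{24695043}{18596413} \approx 1.3279$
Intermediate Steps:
$f = -37074$
$- \frac{7808}{Z} + \frac{f}{-33198} = - \frac{7808}{-36971} - \frac{37074}{-33198} = \left(-7808\right) \left(- \frac{1}{36971}\right) - - \frac{6179}{5533} = \frac{7808}{36971} + \frac{6179}{5533} = \frac{24695043}{18596413}$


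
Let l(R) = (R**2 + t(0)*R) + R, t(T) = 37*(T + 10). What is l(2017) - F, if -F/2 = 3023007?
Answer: 10862610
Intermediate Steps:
F = -6046014 (F = -2*3023007 = -6046014)
t(T) = 370 + 37*T (t(T) = 37*(10 + T) = 370 + 37*T)
l(R) = R**2 + 371*R (l(R) = (R**2 + (370 + 37*0)*R) + R = (R**2 + (370 + 0)*R) + R = (R**2 + 370*R) + R = R**2 + 371*R)
l(2017) - F = 2017*(371 + 2017) - 1*(-6046014) = 2017*2388 + 6046014 = 4816596 + 6046014 = 10862610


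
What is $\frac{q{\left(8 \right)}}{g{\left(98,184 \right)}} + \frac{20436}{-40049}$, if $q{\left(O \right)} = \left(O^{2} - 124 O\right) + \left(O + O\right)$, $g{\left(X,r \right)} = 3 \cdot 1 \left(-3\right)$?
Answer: $\frac{12113588}{120147} \approx 100.82$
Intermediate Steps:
$g{\left(X,r \right)} = -9$ ($g{\left(X,r \right)} = 3 \left(-3\right) = -9$)
$q{\left(O \right)} = O^{2} - 122 O$ ($q{\left(O \right)} = \left(O^{2} - 124 O\right) + 2 O = O^{2} - 122 O$)
$\frac{q{\left(8 \right)}}{g{\left(98,184 \right)}} + \frac{20436}{-40049} = \frac{8 \left(-122 + 8\right)}{-9} + \frac{20436}{-40049} = 8 \left(-114\right) \left(- \frac{1}{9}\right) + 20436 \left(- \frac{1}{40049}\right) = \left(-912\right) \left(- \frac{1}{9}\right) - \frac{20436}{40049} = \frac{304}{3} - \frac{20436}{40049} = \frac{12113588}{120147}$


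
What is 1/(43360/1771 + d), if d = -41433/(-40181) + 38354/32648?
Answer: 655914644/17505886369 ≈ 0.037468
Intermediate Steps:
d = 1446903329/655914644 (d = -41433*(-1/40181) + 38354*(1/32648) = 41433/40181 + 19177/16324 = 1446903329/655914644 ≈ 2.2059)
1/(43360/1771 + d) = 1/(43360/1771 + 1446903329/655914644) = 1/(17505886369/655914644) = 655914644/17505886369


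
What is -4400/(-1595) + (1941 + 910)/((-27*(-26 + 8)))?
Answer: 121559/14094 ≈ 8.6249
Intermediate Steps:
-4400/(-1595) + (1941 + 910)/((-27*(-26 + 8))) = -4400*(-1/1595) + 2851/((-27*(-18))) = 80/29 + 2851/486 = 121559/14094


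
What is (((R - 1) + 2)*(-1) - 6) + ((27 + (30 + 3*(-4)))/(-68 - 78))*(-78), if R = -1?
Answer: 1317/73 ≈ 18.041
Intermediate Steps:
(((R - 1) + 2)*(-1) - 6) + ((27 + (30 + 3*(-4)))/(-68 - 78))*(-78) = (((-1 - 1) + 2)*(-1) - 6) + ((27 + (30 + 3*(-4)))/(-68 - 78))*(-78) = ((-2 + 2)*(-1) - 6) + ((27 + (30 - 12))/(-146))*(-78) = (0*(-1) - 6) + ((27 + 18)*(-1/146))*(-78) = (0 - 6) + (45*(-1/146))*(-78) = -6 - 45/146*(-78) = -6 + 1755/73 = 1317/73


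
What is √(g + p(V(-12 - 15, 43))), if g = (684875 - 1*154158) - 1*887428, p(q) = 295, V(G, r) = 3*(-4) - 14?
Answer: 8*I*√5569 ≈ 597.01*I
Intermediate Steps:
V(G, r) = -26 (V(G, r) = -12 - 14 = -26)
g = -356711 (g = (684875 - 154158) - 887428 = 530717 - 887428 = -356711)
√(g + p(V(-12 - 15, 43))) = √(-356711 + 295) = √(-356416) = 8*I*√5569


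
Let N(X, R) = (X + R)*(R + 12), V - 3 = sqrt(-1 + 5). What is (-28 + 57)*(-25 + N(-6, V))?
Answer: -1218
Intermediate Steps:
V = 5 (V = 3 + sqrt(-1 + 5) = 3 + sqrt(4) = 3 + 2 = 5)
N(X, R) = (12 + R)*(R + X) (N(X, R) = (R + X)*(12 + R) = (12 + R)*(R + X))
(-28 + 57)*(-25 + N(-6, V)) = (-28 + 57)*(-25 + (5**2 + 12*5 + 12*(-6) + 5*(-6))) = 29*(-25 + (25 + 60 - 72 - 30)) = 29*(-25 - 17) = 29*(-42) = -1218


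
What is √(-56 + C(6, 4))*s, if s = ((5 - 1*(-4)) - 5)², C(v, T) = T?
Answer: 32*I*√13 ≈ 115.38*I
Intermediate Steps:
s = 16 (s = ((5 + 4) - 5)² = (9 - 5)² = 4² = 16)
√(-56 + C(6, 4))*s = √(-56 + 4)*16 = √(-52)*16 = (2*I*√13)*16 = 32*I*√13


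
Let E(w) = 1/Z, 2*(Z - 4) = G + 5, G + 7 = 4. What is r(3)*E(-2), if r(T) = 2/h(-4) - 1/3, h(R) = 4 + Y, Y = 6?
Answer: -2/75 ≈ -0.026667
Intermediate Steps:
G = -3 (G = -7 + 4 = -3)
h(R) = 10 (h(R) = 4 + 6 = 10)
Z = 5 (Z = 4 + (-3 + 5)/2 = 4 + (½)*2 = 4 + 1 = 5)
E(w) = ⅕ (E(w) = 1/5 = ⅕)
r(T) = -2/15 (r(T) = 2/10 - 1/3 = 2*(⅒) - 1*⅓ = ⅕ - ⅓ = -2/15)
r(3)*E(-2) = -2/15*⅕ = -2/75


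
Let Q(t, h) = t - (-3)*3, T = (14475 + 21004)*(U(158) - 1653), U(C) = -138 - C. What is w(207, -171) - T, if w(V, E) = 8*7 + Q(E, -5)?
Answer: 69148465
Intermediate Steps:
T = -69148571 (T = (14475 + 21004)*((-138 - 1*158) - 1653) = 35479*((-138 - 158) - 1653) = 35479*(-296 - 1653) = 35479*(-1949) = -69148571)
Q(t, h) = 9 + t (Q(t, h) = t - 1*(-9) = t + 9 = 9 + t)
w(V, E) = 65 + E (w(V, E) = 8*7 + (9 + E) = 56 + (9 + E) = 65 + E)
w(207, -171) - T = (65 - 171) - 1*(-69148571) = -106 + 69148571 = 69148465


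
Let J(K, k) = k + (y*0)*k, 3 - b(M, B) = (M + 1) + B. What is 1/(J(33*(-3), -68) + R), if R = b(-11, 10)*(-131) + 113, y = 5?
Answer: -1/348 ≈ -0.0028736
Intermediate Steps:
b(M, B) = 2 - B - M (b(M, B) = 3 - ((M + 1) + B) = 3 - ((1 + M) + B) = 3 - (1 + B + M) = 3 + (-1 - B - M) = 2 - B - M)
R = -280 (R = (2 - 1*10 - 1*(-11))*(-131) + 113 = (2 - 10 + 11)*(-131) + 113 = 3*(-131) + 113 = -393 + 113 = -280)
J(K, k) = k (J(K, k) = k + (5*0)*k = k + 0*k = k + 0 = k)
1/(J(33*(-3), -68) + R) = 1/(-68 - 280) = 1/(-348) = -1/348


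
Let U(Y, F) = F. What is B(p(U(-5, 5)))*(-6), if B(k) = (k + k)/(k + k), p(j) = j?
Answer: -6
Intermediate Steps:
B(k) = 1 (B(k) = (2*k)/((2*k)) = (2*k)*(1/(2*k)) = 1)
B(p(U(-5, 5)))*(-6) = 1*(-6) = -6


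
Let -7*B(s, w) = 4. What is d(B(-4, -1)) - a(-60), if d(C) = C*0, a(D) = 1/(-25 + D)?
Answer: 1/85 ≈ 0.011765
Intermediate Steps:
B(s, w) = -4/7 (B(s, w) = -⅐*4 = -4/7)
d(C) = 0
d(B(-4, -1)) - a(-60) = 0 - 1/(-25 - 60) = 0 - 1/(-85) = 0 - 1*(-1/85) = 0 + 1/85 = 1/85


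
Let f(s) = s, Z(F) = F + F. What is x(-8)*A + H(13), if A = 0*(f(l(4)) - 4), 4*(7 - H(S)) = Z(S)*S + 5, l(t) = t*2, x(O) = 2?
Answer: -315/4 ≈ -78.750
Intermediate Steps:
Z(F) = 2*F
l(t) = 2*t
H(S) = 23/4 - S**2/2 (H(S) = 7 - ((2*S)*S + 5)/4 = 7 - (2*S**2 + 5)/4 = 7 - (5 + 2*S**2)/4 = 7 + (-5/4 - S**2/2) = 23/4 - S**2/2)
A = 0 (A = 0*(2*4 - 4) = 0*(8 - 4) = 0*4 = 0)
x(-8)*A + H(13) = 2*0 + (23/4 - 1/2*13**2) = 0 + (23/4 - 1/2*169) = 0 + (23/4 - 169/2) = 0 - 315/4 = -315/4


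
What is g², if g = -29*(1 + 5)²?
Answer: 1089936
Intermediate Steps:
g = -1044 (g = -29*6² = -29*36 = -1044)
g² = (-1044)² = 1089936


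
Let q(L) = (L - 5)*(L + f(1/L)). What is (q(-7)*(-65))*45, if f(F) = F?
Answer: -1755000/7 ≈ -2.5071e+5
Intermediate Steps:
q(L) = (-5 + L)*(L + 1/L) (q(L) = (L - 5)*(L + 1/L) = (-5 + L)*(L + 1/L))
(q(-7)*(-65))*45 = ((1 + (-7)**2 - 5*(-7) - 5/(-7))*(-65))*45 = ((1 + 49 + 35 - 5*(-1/7))*(-65))*45 = ((1 + 49 + 35 + 5/7)*(-65))*45 = ((600/7)*(-65))*45 = -39000/7*45 = -1755000/7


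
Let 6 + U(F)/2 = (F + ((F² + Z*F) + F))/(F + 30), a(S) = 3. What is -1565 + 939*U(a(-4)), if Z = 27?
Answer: -81067/11 ≈ -7369.7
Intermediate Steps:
U(F) = -12 + 2*(F² + 29*F)/(30 + F) (U(F) = -12 + 2*((F + ((F² + 27*F) + F))/(F + 30)) = -12 + 2*((F + (F² + 28*F))/(30 + F)) = -12 + 2*((F² + 29*F)/(30 + F)) = -12 + 2*(F² + 29*F)/(30 + F))
-1565 + 939*U(a(-4)) = -1565 + 939*(2*(-180 + 3² + 23*3)/(30 + 3)) = -1565 + 939*(2*(-180 + 9 + 69)/33) = -1565 + 939*(2*(1/33)*(-102)) = -1565 + 939*(-68/11) = -1565 - 63852/11 = -81067/11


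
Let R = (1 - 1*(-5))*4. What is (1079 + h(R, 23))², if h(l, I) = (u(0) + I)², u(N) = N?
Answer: 2585664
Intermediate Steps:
R = 24 (R = (1 + 5)*4 = 6*4 = 24)
h(l, I) = I² (h(l, I) = (0 + I)² = I²)
(1079 + h(R, 23))² = (1079 + 23²)² = (1079 + 529)² = 1608² = 2585664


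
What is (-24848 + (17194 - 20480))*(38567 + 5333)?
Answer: -1235082600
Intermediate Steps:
(-24848 + (17194 - 20480))*(38567 + 5333) = (-24848 - 3286)*43900 = -28134*43900 = -1235082600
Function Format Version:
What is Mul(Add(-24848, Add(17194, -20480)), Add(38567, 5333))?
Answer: -1235082600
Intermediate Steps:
Mul(Add(-24848, Add(17194, -20480)), Add(38567, 5333)) = Mul(Add(-24848, -3286), 43900) = Mul(-28134, 43900) = -1235082600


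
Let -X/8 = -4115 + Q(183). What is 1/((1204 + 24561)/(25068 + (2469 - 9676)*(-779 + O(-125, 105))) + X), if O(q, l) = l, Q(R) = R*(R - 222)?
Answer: 4882586/439510887141 ≈ 1.1109e-5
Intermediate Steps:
Q(R) = R*(-222 + R)
X = 90016 (X = -8*(-4115 + 183*(-222 + 183)) = -8*(-4115 + 183*(-39)) = -8*(-4115 - 7137) = -8*(-11252) = 90016)
1/((1204 + 24561)/(25068 + (2469 - 9676)*(-779 + O(-125, 105))) + X) = 1/((1204 + 24561)/(25068 + (2469 - 9676)*(-779 + 105)) + 90016) = 1/(25765/(25068 - 7207*(-674)) + 90016) = 1/(25765/(25068 + 4857518) + 90016) = 1/(25765/4882586 + 90016) = 1/(439510887141/4882586) = 4882586/439510887141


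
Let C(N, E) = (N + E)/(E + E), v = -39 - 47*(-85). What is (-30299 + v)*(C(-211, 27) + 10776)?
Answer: -851347220/3 ≈ -2.8378e+8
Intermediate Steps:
v = 3956 (v = -39 + 3995 = 3956)
C(N, E) = (E + N)/(2*E) (C(N, E) = (E + N)/((2*E)) = (E + N)*(1/(2*E)) = (E + N)/(2*E))
(-30299 + v)*(C(-211, 27) + 10776) = (-30299 + 3956)*((1/2)*(27 - 211)/27 + 10776) = -26343*((1/2)*(1/27)*(-184) + 10776) = -26343*(-92/27 + 10776) = -26343*290860/27 = -851347220/3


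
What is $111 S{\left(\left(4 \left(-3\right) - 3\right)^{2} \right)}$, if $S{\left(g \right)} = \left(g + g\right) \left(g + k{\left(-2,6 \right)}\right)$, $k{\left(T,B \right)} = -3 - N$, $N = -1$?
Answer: $11138850$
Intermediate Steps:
$k{\left(T,B \right)} = -2$ ($k{\left(T,B \right)} = -3 - -1 = -3 + 1 = -2$)
$S{\left(g \right)} = 2 g \left(-2 + g\right)$ ($S{\left(g \right)} = \left(g + g\right) \left(g - 2\right) = 2 g \left(-2 + g\right)$)
$111 S{\left(\left(4 \left(-3\right) - 3\right)^{2} \right)} = 111 \cdot 2 \left(4 \left(-3\right) - 3\right)^{2} \left(-2 + \left(4 \left(-3\right) - 3\right)^{2}\right) = 111 \cdot 2 \left(-12 - 3\right)^{2} \left(-2 + \left(-12 - 3\right)^{2}\right) = 111 \cdot 2 \left(-15\right)^{2} \left(-2 + \left(-15\right)^{2}\right) = 111 \cdot 2 \cdot 225 \left(-2 + 225\right) = 111 \cdot 2 \cdot 225 \cdot 223 = 111 \cdot 100350 = 11138850$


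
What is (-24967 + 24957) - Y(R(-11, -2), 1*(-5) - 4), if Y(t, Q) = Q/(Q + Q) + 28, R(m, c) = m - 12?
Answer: -77/2 ≈ -38.500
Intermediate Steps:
R(m, c) = -12 + m
Y(t, Q) = 57/2 (Y(t, Q) = Q/((2*Q)) + 28 = (1/(2*Q))*Q + 28 = ½ + 28 = 57/2)
(-24967 + 24957) - Y(R(-11, -2), 1*(-5) - 4) = (-24967 + 24957) - 1*57/2 = -10 - 57/2 = -77/2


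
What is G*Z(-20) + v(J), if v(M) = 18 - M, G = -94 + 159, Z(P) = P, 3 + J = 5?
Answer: -1284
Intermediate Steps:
J = 2 (J = -3 + 5 = 2)
G = 65
G*Z(-20) + v(J) = 65*(-20) + (18 - 1*2) = -1300 + (18 - 2) = -1300 + 16 = -1284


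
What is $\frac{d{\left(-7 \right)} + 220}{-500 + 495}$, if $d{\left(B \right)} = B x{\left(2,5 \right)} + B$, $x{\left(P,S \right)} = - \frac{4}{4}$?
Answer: $-44$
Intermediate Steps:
$x{\left(P,S \right)} = -1$ ($x{\left(P,S \right)} = \left(-4\right) \frac{1}{4} = -1$)
$d{\left(B \right)} = 0$ ($d{\left(B \right)} = B \left(-1\right) + B = - B + B = 0$)
$\frac{d{\left(-7 \right)} + 220}{-500 + 495} = \frac{0 + 220}{-500 + 495} = \frac{220}{-5} = 220 \left(- \frac{1}{5}\right) = -44$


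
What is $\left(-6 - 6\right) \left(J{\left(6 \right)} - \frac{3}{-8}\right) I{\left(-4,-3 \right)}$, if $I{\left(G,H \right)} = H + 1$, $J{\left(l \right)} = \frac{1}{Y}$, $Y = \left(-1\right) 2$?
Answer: $-3$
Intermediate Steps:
$Y = -2$
$J{\left(l \right)} = - \frac{1}{2}$ ($J{\left(l \right)} = \frac{1}{-2} = - \frac{1}{2}$)
$I{\left(G,H \right)} = 1 + H$
$\left(-6 - 6\right) \left(J{\left(6 \right)} - \frac{3}{-8}\right) I{\left(-4,-3 \right)} = \left(-6 - 6\right) \left(- \frac{1}{2} - \frac{3}{-8}\right) \left(1 - 3\right) = \left(-6 - 6\right) \left(- \frac{1}{2} - 3 \left(- \frac{1}{8}\right)\right) \left(-2\right) = - 12 \left(- \frac{1}{2} - - \frac{3}{8}\right) \left(-2\right) = - 12 \left(- \frac{1}{2} + \frac{3}{8}\right) \left(-2\right) = \left(-12\right) \left(- \frac{1}{8}\right) \left(-2\right) = \frac{3}{2} \left(-2\right) = -3$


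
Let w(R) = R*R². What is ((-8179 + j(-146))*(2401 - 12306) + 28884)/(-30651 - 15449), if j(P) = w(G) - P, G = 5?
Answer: -19589406/11525 ≈ -1699.7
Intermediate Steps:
w(R) = R³
j(P) = 125 - P (j(P) = 5³ - P = 125 - P)
((-8179 + j(-146))*(2401 - 12306) + 28884)/(-30651 - 15449) = ((-8179 + (125 - 1*(-146)))*(2401 - 12306) + 28884)/(-30651 - 15449) = ((-8179 + (125 + 146))*(-9905) + 28884)/(-46100) = ((-8179 + 271)*(-9905) + 28884)*(-1/46100) = (-7908*(-9905) + 28884)*(-1/46100) = (78328740 + 28884)*(-1/46100) = 78357624*(-1/46100) = -19589406/11525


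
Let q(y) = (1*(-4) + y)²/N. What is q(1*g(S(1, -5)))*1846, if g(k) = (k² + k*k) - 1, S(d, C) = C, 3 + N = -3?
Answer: -623025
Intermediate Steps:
N = -6 (N = -3 - 3 = -6)
g(k) = -1 + 2*k² (g(k) = (k² + k²) - 1 = 2*k² - 1 = -1 + 2*k²)
q(y) = -(-4 + y)²/6 (q(y) = (1*(-4) + y)²/(-6) = (-4 + y)²*(-⅙) = -(-4 + y)²/6)
q(1*g(S(1, -5)))*1846 = -(-4 + 1*(-1 + 2*(-5)²))²/6*1846 = -(-4 + 1*(-1 + 2*25))²/6*1846 = -(-4 + 1*(-1 + 50))²/6*1846 = -(-4 + 1*49)²/6*1846 = -(-4 + 49)²/6*1846 = -⅙*45²*1846 = -⅙*2025*1846 = -675/2*1846 = -623025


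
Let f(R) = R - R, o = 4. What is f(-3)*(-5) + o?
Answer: 4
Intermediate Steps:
f(R) = 0
f(-3)*(-5) + o = 0*(-5) + 4 = 0 + 4 = 4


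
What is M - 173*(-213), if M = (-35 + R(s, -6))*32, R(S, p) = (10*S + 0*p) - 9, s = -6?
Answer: 33521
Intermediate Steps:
R(S, p) = -9 + 10*S (R(S, p) = (10*S + 0) - 9 = 10*S - 9 = -9 + 10*S)
M = -3328 (M = (-35 + (-9 + 10*(-6)))*32 = (-35 + (-9 - 60))*32 = (-35 - 69)*32 = -104*32 = -3328)
M - 173*(-213) = -3328 - 173*(-213) = -3328 - 1*(-36849) = -3328 + 36849 = 33521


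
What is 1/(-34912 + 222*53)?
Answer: -1/23146 ≈ -4.3204e-5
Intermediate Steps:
1/(-34912 + 222*53) = 1/(-34912 + 11766) = 1/(-23146) = -1/23146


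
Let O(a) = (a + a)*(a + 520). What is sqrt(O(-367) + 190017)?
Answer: 3*sqrt(8635) ≈ 278.77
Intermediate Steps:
O(a) = 2*a*(520 + a) (O(a) = (2*a)*(520 + a) = 2*a*(520 + a))
sqrt(O(-367) + 190017) = sqrt(2*(-367)*(520 - 367) + 190017) = sqrt(2*(-367)*153 + 190017) = sqrt(-112302 + 190017) = sqrt(77715) = 3*sqrt(8635)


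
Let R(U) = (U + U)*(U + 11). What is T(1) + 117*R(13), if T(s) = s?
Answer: 73009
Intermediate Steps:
R(U) = 2*U*(11 + U) (R(U) = (2*U)*(11 + U) = 2*U*(11 + U))
T(1) + 117*R(13) = 1 + 117*(2*13*(11 + 13)) = 1 + 117*(2*13*24) = 1 + 117*624 = 1 + 73008 = 73009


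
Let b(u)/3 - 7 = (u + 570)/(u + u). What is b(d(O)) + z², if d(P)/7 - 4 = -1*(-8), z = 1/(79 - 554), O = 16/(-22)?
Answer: 206446903/6317500 ≈ 32.679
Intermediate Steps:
O = -8/11 (O = 16*(-1/22) = -8/11 ≈ -0.72727)
z = -1/475 (z = 1/(-475) = -1/475 ≈ -0.0021053)
d(P) = 84 (d(P) = 28 + 7*(-1*(-8)) = 28 + 7*8 = 28 + 56 = 84)
b(u) = 21 + 3*(570 + u)/(2*u) (b(u) = 21 + 3*((u + 570)/(u + u)) = 21 + 3*((570 + u)/((2*u))) = 21 + 3*((570 + u)*(1/(2*u))) = 21 + 3*((570 + u)/(2*u)) = 21 + 3*(570 + u)/(2*u))
b(d(O)) + z² = (45/2 + 855/84) + (-1/475)² = (45/2 + 855*(1/84)) + 1/225625 = (45/2 + 285/28) + 1/225625 = 915/28 + 1/225625 = 206446903/6317500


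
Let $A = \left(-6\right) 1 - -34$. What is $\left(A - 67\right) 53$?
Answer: $-2067$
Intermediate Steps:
$A = 28$ ($A = -6 + 34 = 28$)
$\left(A - 67\right) 53 = \left(28 - 67\right) 53 = \left(-39\right) 53 = -2067$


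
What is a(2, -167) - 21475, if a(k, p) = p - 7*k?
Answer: -21656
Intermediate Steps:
a(2, -167) - 21475 = (-167 - 7*2) - 21475 = (-167 - 14) - 21475 = -181 - 21475 = -21656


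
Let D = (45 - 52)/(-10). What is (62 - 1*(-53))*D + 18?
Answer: 197/2 ≈ 98.500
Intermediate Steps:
D = 7/10 (D = -7*(-⅒) = 7/10 ≈ 0.70000)
(62 - 1*(-53))*D + 18 = (62 - 1*(-53))*(7/10) + 18 = (62 + 53)*(7/10) + 18 = 115*(7/10) + 18 = 161/2 + 18 = 197/2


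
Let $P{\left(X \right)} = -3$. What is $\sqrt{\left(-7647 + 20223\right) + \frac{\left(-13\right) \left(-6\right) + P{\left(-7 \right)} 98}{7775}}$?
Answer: $\frac{2 \sqrt{7602253806}}{1555} \approx 112.14$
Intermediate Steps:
$\sqrt{\left(-7647 + 20223\right) + \frac{\left(-13\right) \left(-6\right) + P{\left(-7 \right)} 98}{7775}} = \sqrt{\left(-7647 + 20223\right) + \frac{\left(-13\right) \left(-6\right) - 294}{7775}} = \sqrt{12576 + \left(78 - 294\right) \frac{1}{7775}} = \sqrt{12576 - \frac{216}{7775}} = \sqrt{\frac{97778184}{7775}} = \frac{2 \sqrt{7602253806}}{1555}$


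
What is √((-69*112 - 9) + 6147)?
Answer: I*√1590 ≈ 39.875*I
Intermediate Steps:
√((-69*112 - 9) + 6147) = √((-7728 - 9) + 6147) = √(-7737 + 6147) = √(-1590) = I*√1590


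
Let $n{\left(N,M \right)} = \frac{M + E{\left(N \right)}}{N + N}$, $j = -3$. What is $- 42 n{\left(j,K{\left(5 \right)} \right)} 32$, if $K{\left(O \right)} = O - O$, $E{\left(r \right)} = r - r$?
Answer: $0$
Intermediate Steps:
$E{\left(r \right)} = 0$
$K{\left(O \right)} = 0$
$n{\left(N,M \right)} = \frac{M}{2 N}$ ($n{\left(N,M \right)} = \frac{M + 0}{N + N} = \frac{M}{2 N}$)
$- 42 n{\left(j,K{\left(5 \right)} \right)} 32 = - 42 \cdot \frac{1}{2} \cdot 0 \frac{1}{-3} \cdot 32 = - 42 \cdot \frac{1}{2} \cdot 0 \left(- \frac{1}{3}\right) 32 = \left(-42\right) 0 \cdot 32 = 0 \cdot 32 = 0$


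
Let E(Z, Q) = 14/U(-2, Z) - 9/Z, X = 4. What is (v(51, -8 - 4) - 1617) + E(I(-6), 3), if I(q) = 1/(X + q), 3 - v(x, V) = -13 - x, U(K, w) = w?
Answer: -1560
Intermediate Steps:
v(x, V) = 16 + x (v(x, V) = 3 - (-13 - x) = 3 + (13 + x) = 16 + x)
I(q) = 1/(4 + q)
E(Z, Q) = 5/Z (E(Z, Q) = 14/Z - 9/Z = 5/Z)
(v(51, -8 - 4) - 1617) + E(I(-6), 3) = ((16 + 51) - 1617) + 5/(1/(4 - 6)) = (67 - 1617) + 5/(1/(-2)) = -1550 + 5/(-½) = -1550 + 5*(-2) = -1550 - 10 = -1560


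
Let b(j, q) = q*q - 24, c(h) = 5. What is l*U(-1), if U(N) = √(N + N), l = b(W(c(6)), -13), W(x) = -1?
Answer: 145*I*√2 ≈ 205.06*I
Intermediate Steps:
b(j, q) = -24 + q² (b(j, q) = q² - 24 = -24 + q²)
l = 145 (l = -24 + (-13)² = -24 + 169 = 145)
U(N) = √2*√N (U(N) = √(2*N) = √2*√N)
l*U(-1) = 145*(√2*√(-1)) = 145*(√2*I) = 145*(I*√2) = 145*I*√2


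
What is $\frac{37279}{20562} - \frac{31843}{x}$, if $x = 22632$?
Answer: $\frac{456383}{1124056} \approx 0.40601$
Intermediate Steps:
$\frac{37279}{20562} - \frac{31843}{x} = \frac{37279}{20562} - \frac{31843}{22632} = \frac{456383}{1124056}$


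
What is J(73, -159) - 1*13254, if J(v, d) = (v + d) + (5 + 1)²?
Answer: -13304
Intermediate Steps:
J(v, d) = 36 + d + v (J(v, d) = (d + v) + 6² = (d + v) + 36 = 36 + d + v)
J(73, -159) - 1*13254 = (36 - 159 + 73) - 1*13254 = -50 - 13254 = -13304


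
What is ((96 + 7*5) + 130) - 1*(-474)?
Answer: 735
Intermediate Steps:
((96 + 7*5) + 130) - 1*(-474) = ((96 + 35) + 130) + 474 = (131 + 130) + 474 = 261 + 474 = 735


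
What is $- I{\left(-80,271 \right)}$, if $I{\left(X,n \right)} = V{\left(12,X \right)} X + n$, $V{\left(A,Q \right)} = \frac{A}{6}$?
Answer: $-111$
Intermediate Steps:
$V{\left(A,Q \right)} = \frac{A}{6}$ ($V{\left(A,Q \right)} = A \frac{1}{6} = \frac{A}{6}$)
$I{\left(X,n \right)} = n + 2 X$ ($I{\left(X,n \right)} = \frac{1}{6} \cdot 12 X + n = 2 X + n = n + 2 X$)
$- I{\left(-80,271 \right)} = - (271 + 2 \left(-80\right)) = - (271 - 160) = \left(-1\right) 111 = -111$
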